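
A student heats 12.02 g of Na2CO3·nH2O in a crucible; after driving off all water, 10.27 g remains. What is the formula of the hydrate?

Na2CO3·H2O

Mass of water lost = 12.02 − 10.27 = 1.75 g → 1.75 / 18.02 = 0.09711 mol H2O
Molar mass of Na2CO3 = 105.99 g/mol → mol Na2CO3 = 10.27 / 105.99 = 0.0969
n = 0.09711 / 0.0969 = 1.00 ≈ 1 → Na2CO3·H2O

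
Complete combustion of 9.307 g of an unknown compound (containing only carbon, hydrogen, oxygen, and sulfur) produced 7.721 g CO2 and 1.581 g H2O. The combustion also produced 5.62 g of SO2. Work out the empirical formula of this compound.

C2H2O3S

mol C = 7.721 / 44.01 = 0.1754; mass C = 0.1754 × 12.01 = 2.107 g
mol H = 2 × (1.581 / 18.02) = 0.1755; mass H = 0.1755 × 1.008 = 0.1769 g
mol S = 5.62 / 64.07 = 0.08772; mass S = 2.813 g
mass O = 9.307 − (5.097) = 4.210 g → mol O = 0.2631
Divide by the smallest (0.08772 mol S): C 2.000, H 2.000, O 3.000, S 1.000
≈ 2:2:3:1 → C2H2O3S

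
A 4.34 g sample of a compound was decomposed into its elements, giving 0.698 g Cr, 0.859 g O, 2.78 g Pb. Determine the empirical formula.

CrO4Pb

Moles — Cr: 0.698 / 52.00 = 0.01342 mol; O: 0.859 / 16.00 = 0.05369 mol; Pb: 2.78 / 207.2 = 0.01342 mol
Ratios (÷ 0.01342): Cr 1.000, O 4.001, Pb 1.000
→ CrO4Pb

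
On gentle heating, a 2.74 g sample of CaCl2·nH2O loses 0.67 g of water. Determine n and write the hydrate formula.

Mass of anhydrous CaCl2 = 2.74 − 0.67 = 2.07 g
mol H2O = 0.67 / 18.02 = 0.03718
Molar mass of CaCl2 = 110.98 g/mol → mol CaCl2 = 2.07 / 110.98 = 0.01865
n = 0.03718 / 0.01865 = 1.99 ≈ 2 → CaCl2·2H2O

CaCl2·2H2O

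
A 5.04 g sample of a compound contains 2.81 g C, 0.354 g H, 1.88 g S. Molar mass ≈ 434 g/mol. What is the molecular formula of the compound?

Moles — C: 2.81 / 12.01 = 0.234 mol; H: 0.354 / 1.008 = 0.3512 mol; S: 1.88 / 32.07 = 0.05862 mol
Ratios (÷ 0.05862): C 3.991, H 5.991, S 1.000
Ratio ≈ 4:6:1, so the empirical formula is C4H6S
Empirical-formula mass = 86.16 g/mol
n = 434 / 86.16 = 5.04 ≈ 5
Molecular formula = (C4H6S)×5 = C20H30S5

C20H30S5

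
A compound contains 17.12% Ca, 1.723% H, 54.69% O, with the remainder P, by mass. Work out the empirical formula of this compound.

CaH4O8P2

Assume 100 g: 17.12 g Ca, 1.723 g H, 54.69 g O, 26.467 g P.
Moles — Ca: 17.12 / 40.08 = 0.4271 mol; H: 1.723 / 1.008 = 1.709 mol; O: 54.69 / 16.00 = 3.418 mol; P: 26.467 / 30.97 = 0.8546 mol
Ratios (÷ 0.4271): Ca 1.000, H 4.002, O 8.002, P 2.001
→ CaH4O8P2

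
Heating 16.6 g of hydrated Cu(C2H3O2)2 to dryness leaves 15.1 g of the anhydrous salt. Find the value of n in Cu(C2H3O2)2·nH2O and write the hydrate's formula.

Mass of water lost = 16.6 − 15.1 = 1.5 g → 1.5 / 18.02 = 0.08324 mol H2O
Molar mass of Cu(C2H3O2)2 = 181.64 g/mol → mol Cu(C2H3O2)2 = 15.1 / 181.64 = 0.08313
n = 0.08324 / 0.08313 = 1.00 ≈ 1 → Cu(C2H3O2)2·H2O

Cu(C2H3O2)2·H2O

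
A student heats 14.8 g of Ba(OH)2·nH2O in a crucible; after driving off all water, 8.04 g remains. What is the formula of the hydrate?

Ba(OH)2·8H2O

Mass of water lost = 14.8 − 8.04 = 6.76 g → 6.76 / 18.02 = 0.3751 mol H2O
Molar mass of Ba(OH)2 = 171.35 g/mol → mol Ba(OH)2 = 8.04 / 171.35 = 0.04692
n = 0.3751 / 0.04692 = 7.99 ≈ 8 → Ba(OH)2·8H2O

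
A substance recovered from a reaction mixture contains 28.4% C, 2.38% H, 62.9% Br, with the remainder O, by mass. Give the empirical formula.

C6H6Br2O

Assume 100 g: 28.4 g C, 2.38 g H, 62.9 g Br, 6.32 g O.
n(C) = 28.4/12.01 = 2.365, n(H) = 2.38/1.008 = 2.361, n(Br) = 62.9/79.90 = 0.7872, n(O) = 6.32/16.00 = 0.395
Smallest is O at 0.395 mol; normalising gives C 5.987, H 5.977, Br 1.993, O 1.000
Ratio ≈ 6:6:2:1, so the empirical formula is C6H6Br2O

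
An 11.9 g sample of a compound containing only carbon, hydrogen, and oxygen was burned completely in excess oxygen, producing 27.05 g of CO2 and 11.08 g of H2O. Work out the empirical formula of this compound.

C3H6O

mol C = 27.05 / 44.01 = 0.6146; mass C = 0.6146 × 12.01 = 7.382 g
mol H = 2 × (11.08 / 18.02) = 1.230; mass H = 1.230 × 1.008 = 1.240 g
mass O = 11.9 − (8.621) = 3.279 g → mol O = 0.2049
Ratios (÷ 0.2049): C 2.999, H 6.001, O 1.000
Ratio ≈ 3:6:1, so the empirical formula is C3H6O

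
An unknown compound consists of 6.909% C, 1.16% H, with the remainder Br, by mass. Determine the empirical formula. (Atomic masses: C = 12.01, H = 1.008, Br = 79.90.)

CH2Br2

Assume 100 g: 6.909 g C, 1.16 g H, 91.931 g Br.
C: 6.909 g ÷ 12.01 g/mol = 0.5753 mol
H: 1.16 g ÷ 1.008 g/mol = 1.151 mol
Br: 91.931 g ÷ 79.90 g/mol = 1.151 mol
Divide by the smallest (0.5753 mol C): C 1.000, H 2.000, Br 2.000
→ CH2Br2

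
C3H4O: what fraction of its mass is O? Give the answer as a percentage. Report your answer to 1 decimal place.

28.5%

Molar mass = 3(12.01) + 4(1.008) + 1(16.00) = 56.062 g/mol
Mass of O per mole = 1 × 16.00 = 16.000 g
% O = 16.000 / 56.062 × 100 = 28.5%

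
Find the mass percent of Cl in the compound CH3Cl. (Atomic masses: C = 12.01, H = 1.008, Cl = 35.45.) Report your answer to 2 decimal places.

70.22%

Molar mass = 1(12.01) + 3(1.008) + 1(35.45) = 50.484 g/mol
Mass of Cl per mole = 1 × 35.45 = 35.450 g
% Cl = 35.450 / 50.484 × 100 = 70.22%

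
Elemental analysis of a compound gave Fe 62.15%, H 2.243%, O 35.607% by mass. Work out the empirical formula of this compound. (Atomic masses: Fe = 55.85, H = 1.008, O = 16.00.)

Assume 100 g: 62.15 g Fe, 2.243 g H, 35.607 g O.
Fe: 62.15 g ÷ 55.85 g/mol = 1.113 mol
H: 2.243 g ÷ 1.008 g/mol = 2.225 mol
O: 35.607 g ÷ 16.00 g/mol = 2.225 mol
Ratios (÷ 1.113): Fe 1.000, H 2.000, O 2.000
→ FeH2O2

FeH2O2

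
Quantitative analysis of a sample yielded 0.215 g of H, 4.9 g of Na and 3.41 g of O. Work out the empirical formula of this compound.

HNaO

Moles — H: 0.215 / 1.008 = 0.2133 mol; Na: 4.9 / 22.99 = 0.2131 mol; O: 3.41 / 16.00 = 0.2131 mol
Smallest is O at 0.2131 mol; normalising gives H 1.001, Na 1.000, O 1.000
Ratio ≈ 1:1:1, so the empirical formula is HNaO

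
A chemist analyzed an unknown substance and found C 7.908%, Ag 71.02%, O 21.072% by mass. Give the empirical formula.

CAgO2

Assume 100 g: 7.908 g C, 71.02 g Ag, 21.072 g O.
Moles — C: 7.908 / 12.01 = 0.6585 mol; Ag: 71.02 / 107.87 = 0.6584 mol; O: 21.072 / 16.00 = 1.317 mol
Divide by the smallest (0.6584 mol Ag): C 1.000, Ag 1.000, O 2.000
Ratio ≈ 1:1:2, so the empirical formula is CAgO2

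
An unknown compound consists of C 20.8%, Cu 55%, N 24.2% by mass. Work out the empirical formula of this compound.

C2CuN2

Assume 100 g: 20.8 g C, 55 g Cu, 24.2 g N.
C: 20.8 g ÷ 12.01 g/mol = 1.732 mol
Cu: 55 g ÷ 63.55 g/mol = 0.8655 mol
N: 24.2 g ÷ 14.01 g/mol = 1.727 mol
Smallest is Cu at 0.8655 mol; normalising gives C 2.001, Cu 1.000, N 1.996
≈ 2:1:2 → C2CuN2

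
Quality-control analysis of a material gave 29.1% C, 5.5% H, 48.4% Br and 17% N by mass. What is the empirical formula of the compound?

C4H9BrN2

Assume 100 g: 29.1 g C, 5.5 g H, 48.4 g Br, 17 g N.
Moles — C: 29.1 / 12.01 = 2.423 mol; H: 5.5 / 1.008 = 5.456 mol; Br: 48.4 / 79.90 = 0.6058 mol; N: 17 / 14.01 = 1.213 mol
Divide by the smallest (0.6058 mol Br): C 4.000, H 9.007, Br 1.000, N 2.003
Ratio ≈ 4:9:1:2, so the empirical formula is C4H9BrN2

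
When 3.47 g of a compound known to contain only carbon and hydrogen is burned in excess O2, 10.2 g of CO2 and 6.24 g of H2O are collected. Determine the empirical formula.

CH3

mol C = 10.2 / 44.01 = 0.2318; mass C = 0.2318 × 12.01 = 2.784 g
mol H = 2 × (6.24 / 18.02) = 0.6926; mass H = 0.6926 × 1.008 = 0.6981 g
Ratios (÷ 0.2318): C 1.000, H 2.988
Ratio ≈ 1:3, so the empirical formula is CH3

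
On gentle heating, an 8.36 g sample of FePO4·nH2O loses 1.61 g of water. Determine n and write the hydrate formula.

Mass of anhydrous FePO4 = 8.36 − 1.61 = 6.75 g
mol H2O = 1.61 / 18.02 = 0.08935
Molar mass of FePO4 = 150.82 g/mol → mol FePO4 = 6.75 / 150.82 = 0.04476
n = 0.08935 / 0.04476 = 2.00 ≈ 2 → FePO4·2H2O

FePO4·2H2O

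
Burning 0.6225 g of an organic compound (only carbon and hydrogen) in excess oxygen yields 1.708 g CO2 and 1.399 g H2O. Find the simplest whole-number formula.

CH4

mol C = 1.708 / 44.01 = 0.03881; mass C = 0.03881 × 12.01 = 0.4661 g
mol H = 2 × (1.399 / 18.02) = 0.1553; mass H = 0.1553 × 1.008 = 0.1565 g
Ratios (÷ 0.03881): C 1.000, H 4.001
Ratio ≈ 1:4, so the empirical formula is CH4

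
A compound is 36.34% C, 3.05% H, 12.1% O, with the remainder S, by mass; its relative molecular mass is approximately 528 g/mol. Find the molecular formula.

Assume 100 g: 36.34 g C, 3.05 g H, 12.1 g O, 48.51 g S.
Moles — C: 36.34 / 12.01 = 3.026 mol; H: 3.05 / 1.008 = 3.026 mol; O: 12.1 / 16.00 = 0.7562 mol; S: 48.51 / 32.07 = 1.513 mol
Smallest is O at 0.7562 mol; normalising gives C 4.001, H 4.001, O 1.000, S 2.000
→ C4H4OS2
Empirical-formula mass = 132.21 g/mol
n = 528 / 132.21 = 3.99 ≈ 4
Molecular formula = (C4H4OS2)×4 = C16H16O4S8

C16H16O4S8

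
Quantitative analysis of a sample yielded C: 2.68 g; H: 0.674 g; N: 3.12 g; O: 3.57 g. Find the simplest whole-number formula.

C: 2.68 g ÷ 12.01 g/mol = 0.2231 mol
H: 0.674 g ÷ 1.008 g/mol = 0.6687 mol
N: 3.12 g ÷ 14.01 g/mol = 0.2227 mol
O: 3.57 g ÷ 16.00 g/mol = 0.2231 mol
Divide by the smallest (0.2227 mol N): C 1.002, H 3.002, N 1.000, O 1.002
≈ 1:3:1:1 → CH3NO

CH3NO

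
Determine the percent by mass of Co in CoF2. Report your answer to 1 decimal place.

Molar mass = 1(58.93) + 2(19.00) = 96.930 g/mol
Mass of Co per mole = 1 × 58.93 = 58.930 g
% Co = 58.930 / 96.930 × 100 = 60.8%

60.8%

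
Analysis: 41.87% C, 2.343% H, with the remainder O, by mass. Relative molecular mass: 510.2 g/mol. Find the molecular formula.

Assume 100 g: 41.87 g C, 2.343 g H, 55.787 g O.
Moles — C: 41.87 / 12.01 = 3.486 mol; H: 2.343 / 1.008 = 2.324 mol; O: 55.787 / 16.00 = 3.487 mol
Divide by the smallest (2.324 mol H): C 1.500, H 1.000, O 1.500
Multiply by 2: C 3.00, H 2.00, O 3.00 → C3H2O3
Empirical-formula mass = 86.05 g/mol
n = 510.2 / 86.05 = 5.93 ≈ 6
Molecular formula = (C3H2O3)×6 = C18H12O18

C18H12O18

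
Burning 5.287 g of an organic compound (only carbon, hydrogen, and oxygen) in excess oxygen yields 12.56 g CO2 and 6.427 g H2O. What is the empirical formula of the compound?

C4H10O

mol C = 12.56 / 44.01 = 0.2854; mass C = 0.2854 × 12.01 = 3.428 g
mol H = 2 × (6.427 / 18.02) = 0.7133; mass H = 0.7133 × 1.008 = 0.7190 g
mass O = 5.287 − (4.147) = 1.140 g → mol O = 0.07128
Ratios (÷ 0.07128): C 4.004, H 10.008, O 1.000
≈ 4:10:1 → C4H10O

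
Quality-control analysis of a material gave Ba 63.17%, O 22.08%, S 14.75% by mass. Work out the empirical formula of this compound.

BaO3S

Assume 100 g: 63.17 g Ba, 22.08 g O, 14.75 g S.
Moles — Ba: 63.17 / 137.33 = 0.46 mol; O: 22.08 / 16.00 = 1.38 mol; S: 14.75 / 32.07 = 0.4599 mol
Smallest is S at 0.4599 mol; normalising gives Ba 1.000, O 3.000, S 1.000
Ratio ≈ 1:3:1, so the empirical formula is BaO3S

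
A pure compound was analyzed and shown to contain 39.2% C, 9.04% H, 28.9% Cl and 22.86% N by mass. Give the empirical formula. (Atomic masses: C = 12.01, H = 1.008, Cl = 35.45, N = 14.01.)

Assume 100 g: 39.2 g C, 9.04 g H, 28.9 g Cl, 22.86 g N.
n(C) = 39.2/12.01 = 3.264, n(H) = 9.04/1.008 = 8.968, n(Cl) = 28.9/35.45 = 0.8152, n(N) = 22.86/14.01 = 1.632
Smallest is Cl at 0.8152 mol; normalising gives C 4.004, H 11.001, Cl 1.000, N 2.002
≈ 4:11:1:2 → C4H11ClN2

C4H11ClN2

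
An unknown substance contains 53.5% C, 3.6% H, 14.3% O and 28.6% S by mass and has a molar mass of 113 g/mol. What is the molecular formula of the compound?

Assume 100 g: 53.5 g C, 3.6 g H, 14.3 g O, 28.6 g S.
C: 53.5 g ÷ 12.01 g/mol = 4.455 mol
H: 3.6 g ÷ 1.008 g/mol = 3.571 mol
O: 14.3 g ÷ 16.00 g/mol = 0.8938 mol
S: 28.6 g ÷ 32.07 g/mol = 0.8918 mol
Divide by the smallest (0.8918 mol S): C 4.995, H 4.005, O 1.002, S 1.000
≈ 5:4:1:1 → C5H4OS
Empirical-formula mass = 112.15 g/mol
n = 113 / 112.15 = 1.01 ≈ 1
Molecular formula = empirical formula = C5H4OS

C5H4OS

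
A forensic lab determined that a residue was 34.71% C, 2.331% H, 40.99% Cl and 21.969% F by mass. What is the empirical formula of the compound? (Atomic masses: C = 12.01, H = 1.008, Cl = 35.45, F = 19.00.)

C5H4Cl2F2

Assume 100 g: 34.71 g C, 2.331 g H, 40.99 g Cl, 21.969 g F.
Moles — C: 34.71 / 12.01 = 2.89 mol; H: 2.331 / 1.008 = 2.312 mol; Cl: 40.99 / 35.45 = 1.156 mol; F: 21.969 / 19.00 = 1.156 mol
Ratios (÷ 1.156): C 2.500, H 2.000, Cl 1.000, F 1.000
Scaling by 2: C 5.00, H 4.00, Cl 2.00, F 2.00 → C5H4Cl2F2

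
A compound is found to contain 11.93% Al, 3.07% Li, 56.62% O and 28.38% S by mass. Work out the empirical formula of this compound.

Assume 100 g: 11.93 g Al, 3.07 g Li, 56.62 g O, 28.38 g S.
Moles — Al: 11.93 / 26.98 = 0.4422 mol; Li: 3.07 / 6.94 = 0.4424 mol; O: 56.62 / 16.00 = 3.539 mol; S: 28.38 / 32.07 = 0.8849 mol
Ratios (÷ 0.4422): Al 1.000, Li 1.000, O 8.003, S 2.001
≈ 1:1:8:2 → AlLiO8S2

AlLiO8S2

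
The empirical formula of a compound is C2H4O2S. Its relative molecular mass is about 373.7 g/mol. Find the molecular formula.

C8H16O8S4

Empirical-formula mass = 92.12 g/mol
n = 373.7 / 92.12 = 4.06 ≈ 4
Molecular formula = (C2H4O2S)4 = C8H16O8S4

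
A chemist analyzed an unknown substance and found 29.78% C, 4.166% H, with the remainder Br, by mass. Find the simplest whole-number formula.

C3H5Br

Assume 100 g: 29.78 g C, 4.166 g H, 66.054 g Br.
n(C) = 29.78/12.01 = 2.48, n(H) = 4.166/1.008 = 4.133, n(Br) = 66.054/79.90 = 0.8267
Smallest is Br at 0.8267 mol; normalising gives C 2.999, H 4.999, Br 1.000
≈ 3:5:1 → C3H5Br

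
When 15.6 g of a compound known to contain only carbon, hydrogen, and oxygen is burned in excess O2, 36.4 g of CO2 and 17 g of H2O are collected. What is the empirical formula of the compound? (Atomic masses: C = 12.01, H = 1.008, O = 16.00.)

C7H16O2

mol C = 36.4 / 44.01 = 0.8271; mass C = 0.8271 × 12.01 = 9.933 g
mol H = 2 × (17 / 18.02) = 1.887; mass H = 1.887 × 1.008 = 1.902 g
mass O = 15.6 − (11.84) = 3.765 g → mol O = 0.2353
Ratios (÷ 0.2353): C 3.515, H 8.019, O 1.000
Scaling by 2: C 7.03, H 16.04, O 2.00 → C7H16O2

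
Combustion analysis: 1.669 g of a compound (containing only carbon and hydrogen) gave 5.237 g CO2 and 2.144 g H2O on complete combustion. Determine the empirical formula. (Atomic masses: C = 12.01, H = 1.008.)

mol C = 5.237 / 44.01 = 0.1190; mass C = 0.1190 × 12.01 = 1.429 g
mol H = 2 × (2.144 / 18.02) = 0.2380; mass H = 0.2380 × 1.008 = 0.2399 g
Divide by the smallest (0.119 mol C): C 1.000, H 2.000
Ratio ≈ 1:2, so the empirical formula is CH2

CH2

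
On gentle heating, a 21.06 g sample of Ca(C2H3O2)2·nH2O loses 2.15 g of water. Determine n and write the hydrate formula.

Mass of anhydrous Ca(C2H3O2)2 = 21.06 − 2.15 = 18.91 g
mol H2O = 2.15 / 18.02 = 0.1193
Molar mass of Ca(C2H3O2)2 = 158.17 g/mol → mol Ca(C2H3O2)2 = 18.91 / 158.17 = 0.1196
n = 0.1193 / 0.1196 = 1.00 ≈ 1 → Ca(C2H3O2)2·H2O

Ca(C2H3O2)2·H2O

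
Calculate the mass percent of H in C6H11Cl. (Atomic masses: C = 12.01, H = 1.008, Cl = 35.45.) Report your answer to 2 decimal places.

9.35%

Molar mass = 6(12.01) + 11(1.008) + 1(35.45) = 118.598 g/mol
Mass of H per mole = 11 × 1.008 = 11.088 g
% H = 11.088 / 118.598 × 100 = 9.35%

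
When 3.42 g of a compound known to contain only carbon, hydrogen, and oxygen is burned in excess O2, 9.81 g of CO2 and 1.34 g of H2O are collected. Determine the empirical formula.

mol C = 9.81 / 44.01 = 0.2229; mass C = 0.2229 × 12.01 = 2.677 g
mol H = 2 × (1.34 / 18.02) = 0.1487; mass H = 0.1487 × 1.008 = 0.1499 g
mass O = 3.42 − (2.827) = 0.5930 g → mol O = 0.03706
Divide by the smallest (0.03706 mol O): C 6.014, H 4.013, O 1.000
Ratio ≈ 6:4:1, so the empirical formula is C6H4O

C6H4O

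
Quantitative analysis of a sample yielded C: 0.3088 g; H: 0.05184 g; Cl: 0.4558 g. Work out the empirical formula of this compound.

n(C) = 0.3088/12.01 = 0.02571, n(H) = 0.05184/1.008 = 0.05143, n(Cl) = 0.4558/35.45 = 0.01286
Divide by the smallest (0.01286 mol Cl): C 2.000, H 4.000, Cl 1.000
Ratio ≈ 2:4:1, so the empirical formula is C2H4Cl

C2H4Cl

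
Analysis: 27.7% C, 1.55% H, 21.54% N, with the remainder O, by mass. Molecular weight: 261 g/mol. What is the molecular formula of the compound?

C6H4N4O8

Assume 100 g: 27.7 g C, 1.55 g H, 21.54 g N, 49.21 g O.
n(C) = 27.7/12.01 = 2.306, n(H) = 1.55/1.008 = 1.538, n(N) = 21.54/14.01 = 1.537, n(O) = 49.21/16.00 = 3.076
Ratios (÷ 1.537): C 1.500, H 1.000, N 1.000, O 2.000
Multiply by 2: C 3.00, H 2.00, N 2.00, O 4.00 → C3H2N2O4
Empirical-formula mass = 130.07 g/mol
n = 261 / 130.07 = 2.01 ≈ 2
Molecular formula = (C3H2N2O4)×2 = C6H4N4O8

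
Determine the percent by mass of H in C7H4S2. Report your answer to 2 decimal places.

Molar mass = 7(12.01) + 4(1.008) + 2(32.07) = 152.242 g/mol
Mass of H per mole = 4 × 1.008 = 4.032 g
% H = 4.032 / 152.242 × 100 = 2.65%

2.65%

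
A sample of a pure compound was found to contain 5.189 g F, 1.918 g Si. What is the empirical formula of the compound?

F4Si

Moles — F: 5.189 / 19.00 = 0.2731 mol; Si: 1.918 / 28.09 = 0.06828 mol
Ratios (÷ 0.06828): F 4.000, Si 1.000
Ratio ≈ 4:1, so the empirical formula is F4Si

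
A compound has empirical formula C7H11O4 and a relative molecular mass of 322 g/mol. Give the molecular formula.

Empirical-formula mass = 159.16 g/mol
n = 322 / 159.16 = 2.02 ≈ 2
Molecular formula = (C7H11O4)2 = C14H22O8

C14H22O8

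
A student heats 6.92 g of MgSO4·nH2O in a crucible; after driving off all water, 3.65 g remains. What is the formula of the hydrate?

MgSO4·6H2O

Mass of water lost = 6.92 − 3.65 = 3.27 g → 3.27 / 18.02 = 0.1815 mol H2O
Molar mass of MgSO4 = 120.38 g/mol → mol MgSO4 = 3.65 / 120.38 = 0.03032
n = 0.1815 / 0.03032 = 5.98 ≈ 6 → MgSO4·6H2O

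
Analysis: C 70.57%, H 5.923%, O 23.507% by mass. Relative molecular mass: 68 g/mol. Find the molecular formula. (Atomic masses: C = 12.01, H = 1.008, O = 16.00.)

C4H4O

Assume 100 g: 70.57 g C, 5.923 g H, 23.507 g O.
Moles — C: 70.57 / 12.01 = 5.876 mol; H: 5.923 / 1.008 = 5.876 mol; O: 23.507 / 16.00 = 1.469 mol
Smallest is O at 1.469 mol; normalising gives C 3.999, H 3.999, O 1.000
≈ 4:4:1 → C4H4O
Empirical-formula mass = 68.07 g/mol
n = 68 / 68.07 = 1.00 ≈ 1
Molecular formula = empirical formula = C4H4O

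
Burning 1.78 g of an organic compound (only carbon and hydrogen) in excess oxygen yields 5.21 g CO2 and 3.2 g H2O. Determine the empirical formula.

mol C = 5.21 / 44.01 = 0.1184; mass C = 0.1184 × 12.01 = 1.422 g
mol H = 2 × (3.2 / 18.02) = 0.3552; mass H = 0.3552 × 1.008 = 0.3580 g
Ratios (÷ 0.1184): C 1.000, H 3.000
Ratio ≈ 1:3, so the empirical formula is CH3

CH3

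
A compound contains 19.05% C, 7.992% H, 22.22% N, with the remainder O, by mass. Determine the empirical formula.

CH5NO2

Assume 100 g: 19.05 g C, 7.992 g H, 22.22 g N, 50.738 g O.
C: 19.05 g ÷ 12.01 g/mol = 1.586 mol
H: 7.992 g ÷ 1.008 g/mol = 7.929 mol
N: 22.22 g ÷ 14.01 g/mol = 1.586 mol
O: 50.738 g ÷ 16.00 g/mol = 3.171 mol
Smallest is N at 1.586 mol; normalising gives C 1.000, H 4.999, N 1.000, O 1.999
Ratio ≈ 1:5:1:2, so the empirical formula is CH5NO2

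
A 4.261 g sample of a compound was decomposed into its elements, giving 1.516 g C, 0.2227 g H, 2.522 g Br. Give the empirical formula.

C4H7Br

n(C) = 1.516/12.01 = 0.1262, n(H) = 0.2227/1.008 = 0.2209, n(Br) = 2.522/79.90 = 0.03156
Divide by the smallest (0.03156 mol Br): C 3.999, H 6.999, Br 1.000
→ C4H7Br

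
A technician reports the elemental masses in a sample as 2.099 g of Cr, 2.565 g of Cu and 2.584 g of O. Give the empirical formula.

n(Cr) = 2.099/52.00 = 0.04037, n(Cu) = 2.565/63.55 = 0.04036, n(O) = 2.584/16.00 = 0.1615
Ratios (÷ 0.04036): Cr 1.000, Cu 1.000, O 4.001
≈ 1:1:4 → CrCuO4

CrCuO4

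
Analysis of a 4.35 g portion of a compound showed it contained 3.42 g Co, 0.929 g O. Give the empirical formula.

CoO

n(Co) = 3.42/58.93 = 0.05803, n(O) = 0.929/16.00 = 0.05806
Smallest is Co at 0.05803 mol; normalising gives Co 1.000, O 1.000
→ CoO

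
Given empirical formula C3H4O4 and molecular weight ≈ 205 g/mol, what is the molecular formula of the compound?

Empirical-formula mass = 104.06 g/mol
n = 205 / 104.06 = 1.97 ≈ 2
Molecular formula = (C3H4O4)2 = C6H8O8

C6H8O8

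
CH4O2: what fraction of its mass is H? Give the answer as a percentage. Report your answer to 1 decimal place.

8.4%

Molar mass = 1(12.01) + 4(1.008) + 2(16.00) = 48.042 g/mol
Mass of H per mole = 4 × 1.008 = 4.032 g
% H = 4.032 / 48.042 × 100 = 8.4%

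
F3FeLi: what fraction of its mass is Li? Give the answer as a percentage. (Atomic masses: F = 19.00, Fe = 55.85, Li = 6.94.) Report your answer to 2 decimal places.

Molar mass = 3(19.00) + 1(55.85) + 1(6.94) = 119.790 g/mol
Mass of Li per mole = 1 × 6.94 = 6.940 g
% Li = 6.940 / 119.790 × 100 = 5.79%

5.79%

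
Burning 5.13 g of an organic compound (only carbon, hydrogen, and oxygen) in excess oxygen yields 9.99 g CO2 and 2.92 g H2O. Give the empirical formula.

mol C = 9.99 / 44.01 = 0.2270; mass C = 0.2270 × 12.01 = 2.726 g
mol H = 2 × (2.92 / 18.02) = 0.3241; mass H = 0.3241 × 1.008 = 0.3267 g
mass O = 5.13 − (3.053) = 2.077 g → mol O = 0.1298
Ratios (÷ 0.1298): C 1.749, H 2.496, O 1.000
Multiply by 4: C 6.99, H 9.99, O 4.00 → C7H10O4

C7H10O4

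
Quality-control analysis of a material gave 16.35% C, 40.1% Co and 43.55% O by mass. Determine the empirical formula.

C2CoO4

Assume 100 g: 16.35 g C, 40.1 g Co, 43.55 g O.
n(C) = 16.35/12.01 = 1.361, n(Co) = 40.1/58.93 = 0.6805, n(O) = 43.55/16.00 = 2.722
Divide by the smallest (0.6805 mol Co): C 2.001, Co 1.000, O 4.000
→ C2CoO4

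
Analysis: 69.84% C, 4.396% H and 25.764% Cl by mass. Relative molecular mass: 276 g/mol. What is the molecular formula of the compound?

C16H12Cl2

Assume 100 g: 69.84 g C, 4.396 g H, 25.764 g Cl.
Moles — C: 69.84 / 12.01 = 5.815 mol; H: 4.396 / 1.008 = 4.361 mol; Cl: 25.764 / 35.45 = 0.7268 mol
Divide by the smallest (0.7268 mol Cl): C 8.001, H 6.001, Cl 1.000
≈ 8:6:1 → C8H6Cl
Empirical-formula mass = 137.58 g/mol
n = 276 / 137.58 = 2.01 ≈ 2
Molecular formula = (C8H6Cl)×2 = C16H12Cl2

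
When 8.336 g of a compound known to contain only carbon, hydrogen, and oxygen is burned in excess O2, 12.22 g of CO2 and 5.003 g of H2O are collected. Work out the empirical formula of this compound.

CH2O

mol C = 12.22 / 44.01 = 0.2777; mass C = 0.2777 × 12.01 = 3.335 g
mol H = 2 × (5.003 / 18.02) = 0.5553; mass H = 0.5553 × 1.008 = 0.5597 g
mass O = 8.336 − (3.894) = 4.442 g → mol O = 0.2776
Smallest is O at 0.2776 mol; normalising gives C 1.000, H 2.000, O 1.000
≈ 1:2:1 → CH2O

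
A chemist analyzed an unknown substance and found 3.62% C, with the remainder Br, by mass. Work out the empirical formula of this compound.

CBr4

Assume 100 g: 3.62 g C, 96.38 g Br.
Moles — C: 3.62 / 12.01 = 0.3014 mol; Br: 96.38 / 79.90 = 1.206 mol
Ratios (÷ 0.3014): C 1.000, Br 4.002
Ratio ≈ 1:4, so the empirical formula is CBr4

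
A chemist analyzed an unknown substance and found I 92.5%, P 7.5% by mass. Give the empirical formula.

I3P

Assume 100 g: 92.5 g I, 7.5 g P.
Moles — I: 92.5 / 126.90 = 0.7289 mol; P: 7.5 / 30.97 = 0.2422 mol
Ratios (÷ 0.2422): I 3.010, P 1.000
→ I3P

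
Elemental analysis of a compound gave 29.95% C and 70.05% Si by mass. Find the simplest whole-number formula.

CSi

Assume 100 g: 29.95 g C, 70.05 g Si.
n(C) = 29.95/12.01 = 2.494, n(Si) = 70.05/28.09 = 2.494
Divide by the smallest (2.494 mol C): C 1.000, Si 1.000
→ CSi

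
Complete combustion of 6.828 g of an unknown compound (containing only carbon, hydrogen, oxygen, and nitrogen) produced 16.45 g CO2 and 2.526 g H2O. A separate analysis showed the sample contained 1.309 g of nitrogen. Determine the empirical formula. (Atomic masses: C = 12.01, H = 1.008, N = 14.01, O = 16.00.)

C8H6N2O

mol C = 16.45 / 44.01 = 0.3738; mass C = 0.3738 × 12.01 = 4.489 g
mol H = 2 × (2.526 / 18.02) = 0.2804; mass H = 0.2804 × 1.008 = 0.2826 g
mol N = 1.309 / 14.01 = 0.09343
mass O = 6.828 − (6.081) = 0.7473 g → mol O = 0.04671
Divide by the smallest (0.04671 mol O): C 8.003, H 6.002, N 2.000, O 1.000
→ C8H6N2O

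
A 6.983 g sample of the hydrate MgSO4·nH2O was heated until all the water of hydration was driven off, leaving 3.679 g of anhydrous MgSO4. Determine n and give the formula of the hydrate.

Mass of water lost = 6.983 − 3.679 = 3.304 g → 3.304 / 18.02 = 0.1834 mol H2O
Molar mass of MgSO4 = 120.38 g/mol → mol MgSO4 = 3.679 / 120.38 = 0.03056
n = 0.1834 / 0.03056 = 6.00 ≈ 6 → MgSO4·6H2O

MgSO4·6H2O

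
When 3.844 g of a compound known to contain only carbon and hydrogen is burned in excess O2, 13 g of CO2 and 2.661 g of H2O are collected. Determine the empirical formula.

CH

mol C = 13 / 44.01 = 0.2954; mass C = 0.2954 × 12.01 = 3.548 g
mol H = 2 × (2.661 / 18.02) = 0.2953; mass H = 0.2953 × 1.008 = 0.2977 g
Divide by the smallest (0.2953 mol H): C 1.000, H 1.000
Ratio ≈ 1:1, so the empirical formula is CH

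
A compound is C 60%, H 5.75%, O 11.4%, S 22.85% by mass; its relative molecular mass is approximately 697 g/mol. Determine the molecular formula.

Assume 100 g: 60 g C, 5.75 g H, 11.4 g O, 22.85 g S.
C: 60 g ÷ 12.01 g/mol = 4.996 mol
H: 5.75 g ÷ 1.008 g/mol = 5.704 mol
O: 11.4 g ÷ 16.00 g/mol = 0.7125 mol
S: 22.85 g ÷ 32.07 g/mol = 0.7125 mol
Smallest is O at 0.7125 mol; normalising gives C 7.012, H 8.006, O 1.000, S 1.000
Ratio ≈ 7:8:1:1, so the empirical formula is C7H8OS
Empirical-formula mass = 140.20 g/mol
n = 697 / 140.20 = 4.97 ≈ 5
Molecular formula = (C7H8OS)×5 = C35H40O5S5

C35H40O5S5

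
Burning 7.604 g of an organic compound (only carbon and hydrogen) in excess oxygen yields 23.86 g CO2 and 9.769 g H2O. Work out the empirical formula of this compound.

mol C = 23.86 / 44.01 = 0.5421; mass C = 0.5421 × 12.01 = 6.511 g
mol H = 2 × (9.769 / 18.02) = 1.084; mass H = 1.084 × 1.008 = 1.093 g
Divide by the smallest (0.5421 mol C): C 1.000, H 2.000
→ CH2

CH2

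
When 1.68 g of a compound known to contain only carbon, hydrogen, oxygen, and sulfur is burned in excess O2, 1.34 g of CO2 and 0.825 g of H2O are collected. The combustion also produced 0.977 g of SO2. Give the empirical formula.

mol C = 1.34 / 44.01 = 0.03045; mass C = 0.03045 × 12.01 = 0.3657 g
mol H = 2 × (0.825 / 18.02) = 0.09156; mass H = 0.09156 × 1.008 = 0.09230 g
mol S = 0.977 / 64.07 = 0.01525; mass S = 0.4890 g
mass O = 1.68 − (0.9470) = 0.7330 g → mol O = 0.04581
Ratios (÷ 0.01525): C 1.997, H 6.005, O 3.004, S 1.000
≈ 2:6:3:1 → C2H6O3S

C2H6O3S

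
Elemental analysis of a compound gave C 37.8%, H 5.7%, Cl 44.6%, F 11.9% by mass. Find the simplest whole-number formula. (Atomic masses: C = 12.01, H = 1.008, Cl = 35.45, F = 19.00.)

Assume 100 g: 37.8 g C, 5.7 g H, 44.6 g Cl, 11.9 g F.
n(C) = 37.8/12.01 = 3.147, n(H) = 5.7/1.008 = 5.655, n(Cl) = 44.6/35.45 = 1.258, n(F) = 11.9/19.00 = 0.6263
Smallest is F at 0.6263 mol; normalising gives C 5.025, H 9.029, Cl 2.009, F 1.000
≈ 5:9:2:1 → C5H9Cl2F

C5H9Cl2F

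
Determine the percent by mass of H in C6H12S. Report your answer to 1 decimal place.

10.4%

Molar mass = 6(12.01) + 12(1.008) + 1(32.07) = 116.226 g/mol
Mass of H per mole = 12 × 1.008 = 12.096 g
% H = 12.096 / 116.226 × 100 = 10.4%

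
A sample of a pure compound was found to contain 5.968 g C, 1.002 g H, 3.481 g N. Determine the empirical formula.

C2H4N

C: 5.968 g ÷ 12.01 g/mol = 0.4969 mol
H: 1.002 g ÷ 1.008 g/mol = 0.994 mol
N: 3.481 g ÷ 14.01 g/mol = 0.2485 mol
Smallest is N at 0.2485 mol; normalising gives C 2.000, H 4.001, N 1.000
→ C2H4N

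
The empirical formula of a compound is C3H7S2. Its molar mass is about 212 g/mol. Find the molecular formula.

Empirical-formula mass = 107.23 g/mol
n = 212 / 107.23 = 1.98 ≈ 2
Molecular formula = (C3H7S2)2 = C6H14S4

C6H14S4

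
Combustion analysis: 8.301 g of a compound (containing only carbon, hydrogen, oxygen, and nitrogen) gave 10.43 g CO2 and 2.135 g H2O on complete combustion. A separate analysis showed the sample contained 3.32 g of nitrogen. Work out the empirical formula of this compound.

mol C = 10.43 / 44.01 = 0.2370; mass C = 0.2370 × 12.01 = 2.846 g
mol H = 2 × (2.135 / 18.02) = 0.2370; mass H = 0.2370 × 1.008 = 0.2389 g
mol N = 3.32 / 14.01 = 0.2370
mass O = 8.301 − (6.405) = 1.896 g → mol O = 0.1185
Divide by the smallest (0.1185 mol O): C 2.000, H 2.000, N 2.000, O 1.000
Ratio ≈ 2:2:2:1, so the empirical formula is C2H2N2O

C2H2N2O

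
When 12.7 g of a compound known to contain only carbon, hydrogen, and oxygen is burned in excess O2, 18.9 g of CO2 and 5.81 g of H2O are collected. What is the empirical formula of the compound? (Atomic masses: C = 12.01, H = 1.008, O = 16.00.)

C2H3O2

mol C = 18.9 / 44.01 = 0.4294; mass C = 0.4294 × 12.01 = 5.158 g
mol H = 2 × (5.81 / 18.02) = 0.6448; mass H = 0.6448 × 1.008 = 0.6500 g
mass O = 12.7 − (5.808) = 6.892 g → mol O = 0.4308
Divide by the smallest (0.4294 mol C): C 1.000, H 1.502, O 1.003
Multiply by 2: C 2.00, H 3.00, O 2.01 → C2H3O2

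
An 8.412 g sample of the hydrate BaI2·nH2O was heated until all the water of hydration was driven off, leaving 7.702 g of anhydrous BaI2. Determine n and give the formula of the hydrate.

BaI2·2H2O

Mass of water lost = 8.412 − 7.702 = 0.71 g → 0.71 / 18.02 = 0.0394 mol H2O
Molar mass of BaI2 = 391.13 g/mol → mol BaI2 = 7.702 / 391.13 = 0.01969
n = 0.0394 / 0.01969 = 2.00 ≈ 2 → BaI2·2H2O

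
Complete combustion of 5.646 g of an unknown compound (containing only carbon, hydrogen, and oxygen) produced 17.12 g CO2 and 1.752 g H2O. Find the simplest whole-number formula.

mol C = 17.12 / 44.01 = 0.3890; mass C = 0.3890 × 12.01 = 4.672 g
mol H = 2 × (1.752 / 18.02) = 0.1945; mass H = 0.1945 × 1.008 = 0.1960 g
mass O = 5.646 − (4.868) = 0.7781 g → mol O = 0.04863
Divide by the smallest (0.04863 mol O): C 7.999, H 3.999, O 1.000
≈ 8:4:1 → C8H4O

C8H4O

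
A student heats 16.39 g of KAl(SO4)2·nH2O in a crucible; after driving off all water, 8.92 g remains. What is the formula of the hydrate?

Mass of water lost = 16.39 − 8.92 = 7.47 g → 7.47 / 18.02 = 0.4145 mol H2O
Molar mass of KAl(SO4)2 = 258.22 g/mol → mol KAl(SO4)2 = 8.92 / 258.22 = 0.03454
n = 0.4145 / 0.03454 = 12.00 ≈ 12 → KAl(SO4)2·12H2O

KAl(SO4)2·12H2O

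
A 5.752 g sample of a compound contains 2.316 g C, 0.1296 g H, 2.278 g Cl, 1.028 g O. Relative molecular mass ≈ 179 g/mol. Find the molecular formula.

Moles — C: 2.316 / 12.01 = 0.1928 mol; H: 0.1296 / 1.008 = 0.1286 mol; Cl: 2.278 / 35.45 = 0.06426 mol; O: 1.028 / 16.00 = 0.06425 mol
Ratios (÷ 0.06425): C 3.001, H 2.001, Cl 1.000, O 1.000
→ C3H2ClO
Empirical-formula mass = 89.50 g/mol
n = 179 / 89.50 = 2.00 ≈ 2
Molecular formula = (C3H2ClO)×2 = C6H4Cl2O2

C6H4Cl2O2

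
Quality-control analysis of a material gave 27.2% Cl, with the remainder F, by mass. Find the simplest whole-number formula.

Assume 100 g: 27.2 g Cl, 72.8 g F.
Moles — Cl: 27.2 / 35.45 = 0.7673 mol; F: 72.8 / 19.00 = 3.832 mol
Smallest is Cl at 0.7673 mol; normalising gives Cl 1.000, F 4.994
≈ 1:5 → ClF5

ClF5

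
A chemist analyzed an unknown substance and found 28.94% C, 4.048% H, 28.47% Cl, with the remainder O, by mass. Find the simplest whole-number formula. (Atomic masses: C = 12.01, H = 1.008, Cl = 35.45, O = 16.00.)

C3H5ClO3

Assume 100 g: 28.94 g C, 4.048 g H, 28.47 g Cl, 38.542 g O.
Moles — C: 28.94 / 12.01 = 2.41 mol; H: 4.048 / 1.008 = 4.016 mol; Cl: 28.47 / 35.45 = 0.8031 mol; O: 38.542 / 16.00 = 2.409 mol
Ratios (÷ 0.8031): C 3.000, H 5.000, Cl 1.000, O 2.999
Ratio ≈ 3:5:1:3, so the empirical formula is C3H5ClO3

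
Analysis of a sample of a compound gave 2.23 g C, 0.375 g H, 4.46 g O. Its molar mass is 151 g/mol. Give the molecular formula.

C4H8O6

n(C) = 2.23/12.01 = 0.1857, n(H) = 0.375/1.008 = 0.372, n(O) = 4.46/16.00 = 0.2787
Divide by the smallest (0.1857 mol C): C 1.000, H 2.004, O 1.501
Scaling by 2: C 2.00, H 4.01, O 3.00 → C2H4O3
Empirical-formula mass = 76.05 g/mol
n = 151 / 76.05 = 1.99 ≈ 2
Molecular formula = (C2H4O3)×2 = C4H8O6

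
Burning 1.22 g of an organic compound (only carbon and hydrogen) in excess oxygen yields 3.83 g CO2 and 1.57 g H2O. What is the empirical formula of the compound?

CH2

mol C = 3.83 / 44.01 = 0.08703; mass C = 0.08703 × 12.01 = 1.045 g
mol H = 2 × (1.57 / 18.02) = 0.1743; mass H = 0.1743 × 1.008 = 0.1756 g
Smallest is C at 0.08703 mol; normalising gives C 1.000, H 2.002
≈ 1:2 → CH2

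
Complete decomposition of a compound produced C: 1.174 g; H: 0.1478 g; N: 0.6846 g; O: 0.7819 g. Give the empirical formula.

Moles — C: 1.174 / 12.01 = 0.09775 mol; H: 0.1478 / 1.008 = 0.1466 mol; N: 0.6846 / 14.01 = 0.04887 mol; O: 0.7819 / 16.00 = 0.04887 mol
Smallest is N at 0.04887 mol; normalising gives C 2.000, H 3.001, N 1.000, O 1.000
Ratio ≈ 2:3:1:1, so the empirical formula is C2H3NO

C2H3NO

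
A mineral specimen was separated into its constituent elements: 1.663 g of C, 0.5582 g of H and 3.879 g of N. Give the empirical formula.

C: 1.663 g ÷ 12.01 g/mol = 0.1385 mol
H: 0.5582 g ÷ 1.008 g/mol = 0.5538 mol
N: 3.879 g ÷ 14.01 g/mol = 0.2769 mol
Ratios (÷ 0.1385): C 1.000, H 3.999, N 2.000
Ratio ≈ 1:4:2, so the empirical formula is CH4N2

CH4N2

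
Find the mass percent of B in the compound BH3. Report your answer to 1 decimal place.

Molar mass = 1(10.81) + 3(1.008) = 13.834 g/mol
Mass of B per mole = 1 × 10.81 = 10.810 g
% B = 10.810 / 13.834 × 100 = 78.1%

78.1%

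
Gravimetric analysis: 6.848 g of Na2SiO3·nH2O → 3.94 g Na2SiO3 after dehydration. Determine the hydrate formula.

Mass of water lost = 6.848 − 3.94 = 2.908 g → 2.908 / 18.02 = 0.1614 mol H2O
Molar mass of Na2SiO3 = 122.07 g/mol → mol Na2SiO3 = 3.94 / 122.07 = 0.03228
n = 0.1614 / 0.03228 = 5.00 ≈ 5 → Na2SiO3·5H2O

Na2SiO3·5H2O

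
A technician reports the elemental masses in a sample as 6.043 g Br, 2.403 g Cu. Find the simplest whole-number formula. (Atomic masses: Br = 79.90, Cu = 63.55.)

Br2Cu

Moles — Br: 6.043 / 79.90 = 0.07563 mol; Cu: 2.403 / 63.55 = 0.03781 mol
Smallest is Cu at 0.03781 mol; normalising gives Br 2.000, Cu 1.000
Ratio ≈ 2:1, so the empirical formula is Br2Cu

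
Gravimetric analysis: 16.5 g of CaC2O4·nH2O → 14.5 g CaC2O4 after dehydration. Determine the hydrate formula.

Mass of water lost = 16.5 − 14.5 = 2 g → 2 / 18.02 = 0.111 mol H2O
Molar mass of CaC2O4 = 128.10 g/mol → mol CaC2O4 = 14.5 / 128.10 = 0.1132
n = 0.111 / 0.1132 = 0.98 ≈ 1 → CaC2O4·H2O

CaC2O4·H2O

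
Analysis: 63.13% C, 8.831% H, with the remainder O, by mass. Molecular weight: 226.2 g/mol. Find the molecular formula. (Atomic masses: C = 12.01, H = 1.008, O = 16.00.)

C12H20O4

Assume 100 g: 63.13 g C, 8.831 g H, 28.039 g O.
Moles — C: 63.13 / 12.01 = 5.256 mol; H: 8.831 / 1.008 = 8.761 mol; O: 28.039 / 16.00 = 1.752 mol
Ratios (÷ 1.752): C 3.000, H 4.999, O 1.000
≈ 3:5:1 → C3H5O
Empirical-formula mass = 57.07 g/mol
n = 226.2 / 57.07 = 3.96 ≈ 4
Molecular formula = (C3H5O)×4 = C12H20O4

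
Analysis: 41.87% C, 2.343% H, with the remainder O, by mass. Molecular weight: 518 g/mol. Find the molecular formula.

C18H12O18

Assume 100 g: 41.87 g C, 2.343 g H, 55.787 g O.
C: 41.87 g ÷ 12.01 g/mol = 3.486 mol
H: 2.343 g ÷ 1.008 g/mol = 2.324 mol
O: 55.787 g ÷ 16.00 g/mol = 3.487 mol
Ratios (÷ 2.324): C 1.500, H 1.000, O 1.500
×2: C 3.00, H 2.00, O 3.00 → C3H2O3
Empirical-formula mass = 86.05 g/mol
n = 518 / 86.05 = 6.02 ≈ 6
Molecular formula = (C3H2O3)×6 = C18H12O18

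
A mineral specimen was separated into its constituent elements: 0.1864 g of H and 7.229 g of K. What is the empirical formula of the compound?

n(H) = 0.1864/1.008 = 0.1849, n(K) = 7.229/39.10 = 0.1849
Smallest is K at 0.1849 mol; normalising gives H 1.000, K 1.000
≈ 1:1 → HK

HK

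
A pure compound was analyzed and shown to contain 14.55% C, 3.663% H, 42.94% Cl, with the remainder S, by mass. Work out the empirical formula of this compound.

CH3ClS

Assume 100 g: 14.55 g C, 3.663 g H, 42.94 g Cl, 38.847 g S.
Moles — C: 14.55 / 12.01 = 1.211 mol; H: 3.663 / 1.008 = 3.634 mol; Cl: 42.94 / 35.45 = 1.211 mol; S: 38.847 / 32.07 = 1.211 mol
Divide by the smallest (1.211 mol Cl): C 1.000, H 3.000, Cl 1.000, S 1.000
Ratio ≈ 1:3:1:1, so the empirical formula is CH3ClS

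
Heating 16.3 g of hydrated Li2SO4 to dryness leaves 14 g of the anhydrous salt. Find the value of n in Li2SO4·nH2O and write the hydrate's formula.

Mass of water lost = 16.3 − 14 = 2.3 g → 2.3 / 18.02 = 0.1276 mol H2O
Molar mass of Li2SO4 = 109.95 g/mol → mol Li2SO4 = 14 / 109.95 = 0.1273
n = 0.1276 / 0.1273 = 1.00 ≈ 1 → Li2SO4·H2O

Li2SO4·H2O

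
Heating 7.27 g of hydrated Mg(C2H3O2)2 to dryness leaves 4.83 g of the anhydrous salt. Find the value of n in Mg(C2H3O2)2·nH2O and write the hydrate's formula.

Mg(C2H3O2)2·4H2O

Mass of water lost = 7.27 − 4.83 = 2.44 g → 2.44 / 18.02 = 0.1354 mol H2O
Molar mass of Mg(C2H3O2)2 = 142.40 g/mol → mol Mg(C2H3O2)2 = 4.83 / 142.40 = 0.03392
n = 0.1354 / 0.03392 = 3.99 ≈ 4 → Mg(C2H3O2)2·4H2O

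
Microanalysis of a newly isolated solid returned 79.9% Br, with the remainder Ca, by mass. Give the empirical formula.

Assume 100 g: 79.9 g Br, 20.1 g Ca.
Br: 79.9 g ÷ 79.90 g/mol = 1 mol
Ca: 20.1 g ÷ 40.08 g/mol = 0.5015 mol
Divide by the smallest (0.5015 mol Ca): Br 1.994, Ca 1.000
→ Br2Ca

Br2Ca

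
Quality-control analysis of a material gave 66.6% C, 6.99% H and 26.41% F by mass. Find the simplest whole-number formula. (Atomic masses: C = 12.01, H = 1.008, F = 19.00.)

C4H5F

Assume 100 g: 66.6 g C, 6.99 g H, 26.41 g F.
C: 66.6 g ÷ 12.01 g/mol = 5.545 mol
H: 6.99 g ÷ 1.008 g/mol = 6.935 mol
F: 26.41 g ÷ 19.00 g/mol = 1.39 mol
Smallest is F at 1.39 mol; normalising gives C 3.989, H 4.989, F 1.000
→ C4H5F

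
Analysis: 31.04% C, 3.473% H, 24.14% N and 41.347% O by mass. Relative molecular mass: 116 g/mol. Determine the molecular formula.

Assume 100 g: 31.04 g C, 3.473 g H, 24.14 g N, 41.347 g O.
n(C) = 31.04/12.01 = 2.585, n(H) = 3.473/1.008 = 3.445, n(N) = 24.14/14.01 = 1.723, n(O) = 41.347/16.00 = 2.584
Smallest is N at 1.723 mol; normalising gives C 1.500, H 2.000, N 1.000, O 1.500
Multiply by 2: C 3.00, H 4.00, N 2.00, O 3.00 → C3H4N2O3
Empirical-formula mass = 116.08 g/mol
n = 116 / 116.08 = 1.00 ≈ 1
Molecular formula = empirical formula = C3H4N2O3

C3H4N2O3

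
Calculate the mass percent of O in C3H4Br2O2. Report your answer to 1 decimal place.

13.8%

Molar mass = 3(12.01) + 4(1.008) + 2(79.90) + 2(16.00) = 231.862 g/mol
Mass of O per mole = 2 × 16.00 = 32.000 g
% O = 32.000 / 231.862 × 100 = 13.8%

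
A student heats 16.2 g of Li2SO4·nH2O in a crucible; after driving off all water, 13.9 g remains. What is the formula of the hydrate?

Li2SO4·H2O

Mass of water lost = 16.2 − 13.9 = 2.3 g → 2.3 / 18.02 = 0.1276 mol H2O
Molar mass of Li2SO4 = 109.95 g/mol → mol Li2SO4 = 13.9 / 109.95 = 0.1264
n = 0.1276 / 0.1264 = 1.01 ≈ 1 → Li2SO4·H2O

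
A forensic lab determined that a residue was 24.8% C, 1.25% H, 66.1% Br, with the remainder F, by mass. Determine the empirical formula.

Assume 100 g: 24.8 g C, 1.25 g H, 66.1 g Br, 7.85 g F.
Moles — C: 24.8 / 12.01 = 2.065 mol; H: 1.25 / 1.008 = 1.24 mol; Br: 66.1 / 79.90 = 0.8273 mol; F: 7.85 / 19.00 = 0.4132 mol
Divide by the smallest (0.4132 mol F): C 4.998, H 3.001, Br 2.002, F 1.000
Ratio ≈ 5:3:2:1, so the empirical formula is C5H3Br2F

C5H3Br2F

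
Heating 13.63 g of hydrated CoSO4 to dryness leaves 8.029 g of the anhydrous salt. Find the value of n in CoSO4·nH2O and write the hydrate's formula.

CoSO4·6H2O

Mass of water lost = 13.63 − 8.029 = 5.601 g → 5.601 / 18.02 = 0.3108 mol H2O
Molar mass of CoSO4 = 155.00 g/mol → mol CoSO4 = 8.029 / 155.00 = 0.0518
n = 0.3108 / 0.0518 = 6.00 ≈ 6 → CoSO4·6H2O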